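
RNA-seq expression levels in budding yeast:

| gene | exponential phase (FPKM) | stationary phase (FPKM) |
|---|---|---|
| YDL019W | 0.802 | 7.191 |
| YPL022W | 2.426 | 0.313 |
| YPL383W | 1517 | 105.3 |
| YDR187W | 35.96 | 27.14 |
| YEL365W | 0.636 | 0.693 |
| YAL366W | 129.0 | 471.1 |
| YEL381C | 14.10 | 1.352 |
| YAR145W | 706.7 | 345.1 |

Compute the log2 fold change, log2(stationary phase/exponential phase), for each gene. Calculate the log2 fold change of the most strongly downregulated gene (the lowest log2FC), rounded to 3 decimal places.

log2(7.191/0.802) = 3.165  (YDL019W)
log2(0.313/2.426) = -2.954  (YPL022W)
log2(105.3/1517) = -3.849  (YPL383W)
log2(27.14/35.96) = -0.406  (YDR187W)
log2(0.693/0.636) = 0.124  (YEL365W)
log2(471.1/129.0) = 1.869  (YAL366W)
log2(1.352/14.10) = -3.383  (YEL381C)
log2(345.1/706.7) = -1.034  (YAR145W)
YPL383W is most strongly downregulated.

-3.849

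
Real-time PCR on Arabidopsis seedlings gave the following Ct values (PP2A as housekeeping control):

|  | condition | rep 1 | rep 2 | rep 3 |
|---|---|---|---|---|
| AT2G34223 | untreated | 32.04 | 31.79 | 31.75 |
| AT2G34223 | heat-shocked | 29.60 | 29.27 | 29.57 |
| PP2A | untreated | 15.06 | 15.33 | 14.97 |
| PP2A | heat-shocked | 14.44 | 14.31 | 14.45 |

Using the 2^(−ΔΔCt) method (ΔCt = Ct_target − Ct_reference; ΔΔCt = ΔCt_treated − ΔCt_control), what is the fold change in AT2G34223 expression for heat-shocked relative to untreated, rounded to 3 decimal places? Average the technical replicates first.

3.160

Mean Ct: AT2G34223 untreated 31.860; AT2G34223 heat-shocked 29.480; PP2A untreated 15.120; PP2A heat-shocked 14.400
ΔCt(untreated) = 31.860 − 15.120 = 16.740
ΔCt(heat-shocked) = 29.480 − 14.400 = 15.080
ΔΔCt = 15.080 − 16.740 = -1.660
Fold change = 2^(−(-1.660)) = 2^1.660 = 3.1602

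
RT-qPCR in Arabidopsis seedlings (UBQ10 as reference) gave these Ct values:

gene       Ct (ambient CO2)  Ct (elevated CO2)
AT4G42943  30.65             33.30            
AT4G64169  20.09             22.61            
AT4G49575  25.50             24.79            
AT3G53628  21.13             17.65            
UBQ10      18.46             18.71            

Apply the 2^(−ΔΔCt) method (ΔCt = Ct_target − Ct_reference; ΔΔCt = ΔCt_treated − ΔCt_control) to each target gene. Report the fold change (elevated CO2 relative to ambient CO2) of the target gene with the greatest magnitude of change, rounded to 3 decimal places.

13.269

AT4G42943: ΔΔCt = (33.30−18.71) − (30.65−18.46) = 14.59 − 12.19 = 2.40; fold change = 2^-2.40 = 0.189
AT4G64169: ΔΔCt = (22.61−18.71) − (20.09−18.46) = 3.90 − 1.63 = 2.27; fold change = 2^-2.27 = 0.207
AT4G49575: ΔΔCt = (24.79−18.71) − (25.50−18.46) = 6.08 − 7.04 = -0.96; fold change = 2^0.96 = 1.945
AT3G53628: ΔΔCt = (17.65−18.71) − (21.13−18.46) = -1.06 − 2.67 = -3.73; fold change = 2^3.73 = 13.269
AT3G53628 has the largest |ΔΔCt| = 3.73.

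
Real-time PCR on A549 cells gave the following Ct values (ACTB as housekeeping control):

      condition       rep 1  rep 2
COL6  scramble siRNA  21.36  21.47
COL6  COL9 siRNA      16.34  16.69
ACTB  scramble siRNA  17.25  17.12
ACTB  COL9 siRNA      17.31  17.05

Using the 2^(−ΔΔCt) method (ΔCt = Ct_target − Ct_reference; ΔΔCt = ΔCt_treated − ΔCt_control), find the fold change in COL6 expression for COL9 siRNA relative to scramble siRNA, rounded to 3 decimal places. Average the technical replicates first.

Mean Ct: COL6 scramble siRNA 21.415; COL6 COL9 siRNA 16.515; ACTB scramble siRNA 17.185; ACTB COL9 siRNA 17.180
ΔCt(scramble siRNA) = 21.415 − 17.185 = 4.230
ΔCt(COL9 siRNA) = 16.515 − 17.180 = -0.665
ΔΔCt = -0.665 − 4.230 = -4.895
Fold change = 2^(−(-4.895)) = 2^4.895 = 29.7538

29.754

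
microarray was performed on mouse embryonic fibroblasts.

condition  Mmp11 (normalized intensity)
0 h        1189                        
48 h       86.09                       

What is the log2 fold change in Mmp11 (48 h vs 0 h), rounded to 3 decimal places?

Fold change = 86.09 / 1189 = 0.0724
log2(0.0724) = -3.7878

-3.788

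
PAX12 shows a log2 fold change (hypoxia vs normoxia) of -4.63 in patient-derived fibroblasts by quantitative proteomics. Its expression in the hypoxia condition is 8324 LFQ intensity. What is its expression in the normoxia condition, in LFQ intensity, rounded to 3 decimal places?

206110.896

Fold change = 2^(-4.63) = 0.0404
normoxia expression = 8324 / 0.0404 = 206110.896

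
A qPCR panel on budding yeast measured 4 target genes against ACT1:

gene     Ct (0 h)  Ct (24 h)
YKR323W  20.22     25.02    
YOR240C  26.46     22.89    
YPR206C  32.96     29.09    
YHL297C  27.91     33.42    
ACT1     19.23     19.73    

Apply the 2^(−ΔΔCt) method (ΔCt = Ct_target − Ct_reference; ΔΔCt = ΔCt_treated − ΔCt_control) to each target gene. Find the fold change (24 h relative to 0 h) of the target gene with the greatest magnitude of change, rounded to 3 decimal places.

0.031

YKR323W: ΔΔCt = (25.02−19.73) − (20.22−19.23) = 5.29 − 0.99 = 4.30; fold change = 2^-4.30 = 0.051
YOR240C: ΔΔCt = (22.89−19.73) − (26.46−19.23) = 3.16 − 7.23 = -4.07; fold change = 2^4.07 = 16.795
YPR206C: ΔΔCt = (29.09−19.73) − (32.96−19.23) = 9.36 − 13.73 = -4.37; fold change = 2^4.37 = 20.678
YHL297C: ΔΔCt = (33.42−19.73) − (27.91−19.23) = 13.69 − 8.68 = 5.01; fold change = 2^-5.01 = 0.031
YHL297C has the largest |ΔΔCt| = 5.01.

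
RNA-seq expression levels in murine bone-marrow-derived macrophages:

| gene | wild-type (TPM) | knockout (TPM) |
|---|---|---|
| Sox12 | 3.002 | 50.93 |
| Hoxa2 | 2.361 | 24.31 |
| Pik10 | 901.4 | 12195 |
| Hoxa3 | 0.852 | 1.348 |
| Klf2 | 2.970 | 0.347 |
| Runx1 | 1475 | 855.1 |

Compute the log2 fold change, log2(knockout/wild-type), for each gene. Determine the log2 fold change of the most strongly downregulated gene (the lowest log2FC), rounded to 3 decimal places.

log2(50.93/3.002) = 4.085  (Sox12)
log2(24.31/2.361) = 3.364  (Hoxa2)
log2(12195/901.4) = 3.758  (Pik10)
log2(1.348/0.852) = 0.662  (Hoxa3)
log2(0.347/2.970) = -3.097  (Klf2)
log2(855.1/1475) = -0.787  (Runx1)
Klf2 is most strongly downregulated.

-3.097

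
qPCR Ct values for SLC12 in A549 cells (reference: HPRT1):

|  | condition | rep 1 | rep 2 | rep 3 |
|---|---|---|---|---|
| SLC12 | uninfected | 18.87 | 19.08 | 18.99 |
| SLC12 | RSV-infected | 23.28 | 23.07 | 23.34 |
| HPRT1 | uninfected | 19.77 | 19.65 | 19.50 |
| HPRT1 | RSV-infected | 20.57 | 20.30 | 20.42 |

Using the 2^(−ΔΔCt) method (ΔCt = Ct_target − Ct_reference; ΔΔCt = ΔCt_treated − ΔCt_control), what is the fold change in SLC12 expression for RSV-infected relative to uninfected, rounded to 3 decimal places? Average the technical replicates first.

0.091

Mean Ct: SLC12 uninfected 18.980; SLC12 RSV-infected 23.230; HPRT1 uninfected 19.640; HPRT1 RSV-infected 20.430
ΔCt(uninfected) = 18.980 − 19.640 = -0.660
ΔCt(RSV-infected) = 23.230 − 20.430 = 2.800
ΔΔCt = 2.800 − (-0.660) = 3.460
Fold change = 2^(−3.460) = 0.0909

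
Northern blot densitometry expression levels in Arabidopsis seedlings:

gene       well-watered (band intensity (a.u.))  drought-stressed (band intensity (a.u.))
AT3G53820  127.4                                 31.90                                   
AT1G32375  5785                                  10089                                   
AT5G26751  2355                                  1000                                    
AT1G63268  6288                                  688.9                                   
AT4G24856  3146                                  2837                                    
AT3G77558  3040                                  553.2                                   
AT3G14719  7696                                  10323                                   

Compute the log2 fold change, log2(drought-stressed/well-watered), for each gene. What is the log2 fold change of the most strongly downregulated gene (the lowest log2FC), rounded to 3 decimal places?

log2(31.90/127.4) = -1.998  (AT3G53820)
log2(10089/5785) = 0.802  (AT1G32375)
log2(1000/2355) = -1.236  (AT5G26751)
log2(688.9/6288) = -3.190  (AT1G63268)
log2(2837/3146) = -0.149  (AT4G24856)
log2(553.2/3040) = -2.458  (AT3G77558)
log2(10323/7696) = 0.424  (AT3G14719)
AT1G63268 is most strongly downregulated.

-3.190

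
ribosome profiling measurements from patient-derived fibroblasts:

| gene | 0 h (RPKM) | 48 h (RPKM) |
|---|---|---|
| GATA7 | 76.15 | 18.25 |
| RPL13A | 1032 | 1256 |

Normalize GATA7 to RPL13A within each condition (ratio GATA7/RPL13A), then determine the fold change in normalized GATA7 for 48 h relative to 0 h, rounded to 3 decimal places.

0.197

GATA7/RPL13A (0 h) = 76.15 / 1032 = 0.073789
GATA7/RPL13A (48 h) = 18.25 / 1256 = 0.01453
Fold change = 0.01453 / 0.073789 = 0.1969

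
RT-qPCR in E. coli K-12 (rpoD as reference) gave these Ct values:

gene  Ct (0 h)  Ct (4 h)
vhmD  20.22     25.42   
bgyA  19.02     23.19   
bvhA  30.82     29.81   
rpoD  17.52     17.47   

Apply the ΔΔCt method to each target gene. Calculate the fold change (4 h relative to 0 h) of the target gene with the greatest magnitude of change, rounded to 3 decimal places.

0.026

vhmD: ΔΔCt = (25.42−17.47) − (20.22−17.52) = 7.95 − 2.70 = 5.25; fold change = 2^-5.25 = 0.026
bgyA: ΔΔCt = (23.19−17.47) − (19.02−17.52) = 5.72 − 1.50 = 4.22; fold change = 2^-4.22 = 0.054
bvhA: ΔΔCt = (29.81−17.47) − (30.82−17.52) = 12.34 − 13.30 = -0.96; fold change = 2^0.96 = 1.945
vhmD has the largest |ΔΔCt| = 5.25.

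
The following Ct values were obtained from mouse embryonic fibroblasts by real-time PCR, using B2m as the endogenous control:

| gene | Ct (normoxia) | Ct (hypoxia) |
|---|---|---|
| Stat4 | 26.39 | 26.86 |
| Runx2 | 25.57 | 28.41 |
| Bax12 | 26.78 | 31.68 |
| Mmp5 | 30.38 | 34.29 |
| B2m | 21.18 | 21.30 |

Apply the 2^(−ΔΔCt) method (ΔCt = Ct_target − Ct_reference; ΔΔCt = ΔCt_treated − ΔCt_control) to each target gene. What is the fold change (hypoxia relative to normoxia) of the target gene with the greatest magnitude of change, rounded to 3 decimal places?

Stat4: ΔΔCt = (26.86−21.30) − (26.39−21.18) = 5.56 − 5.21 = 0.35; fold change = 2^-0.35 = 0.785
Runx2: ΔΔCt = (28.41−21.30) − (25.57−21.18) = 7.11 − 4.39 = 2.72; fold change = 2^-2.72 = 0.152
Bax12: ΔΔCt = (31.68−21.30) − (26.78−21.18) = 10.38 − 5.60 = 4.78; fold change = 2^-4.78 = 0.036
Mmp5: ΔΔCt = (34.29−21.30) − (30.38−21.18) = 12.99 − 9.20 = 3.79; fold change = 2^-3.79 = 0.072
Bax12 has the largest |ΔΔCt| = 4.78.

0.036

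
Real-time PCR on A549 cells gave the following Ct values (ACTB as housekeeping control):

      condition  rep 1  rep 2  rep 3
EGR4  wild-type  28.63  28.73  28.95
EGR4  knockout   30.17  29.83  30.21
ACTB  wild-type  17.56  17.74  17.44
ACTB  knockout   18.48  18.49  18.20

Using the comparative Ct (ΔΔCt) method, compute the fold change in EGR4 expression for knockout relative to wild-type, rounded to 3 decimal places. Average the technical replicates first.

Mean Ct: EGR4 wild-type 28.770; EGR4 knockout 30.070; ACTB wild-type 17.580; ACTB knockout 18.390
ΔCt(wild-type) = 28.770 − 17.580 = 11.190
ΔCt(knockout) = 30.070 − 18.390 = 11.680
ΔΔCt = 11.680 − 11.190 = 0.490
Fold change = 2^(−0.490) = 0.7120

0.712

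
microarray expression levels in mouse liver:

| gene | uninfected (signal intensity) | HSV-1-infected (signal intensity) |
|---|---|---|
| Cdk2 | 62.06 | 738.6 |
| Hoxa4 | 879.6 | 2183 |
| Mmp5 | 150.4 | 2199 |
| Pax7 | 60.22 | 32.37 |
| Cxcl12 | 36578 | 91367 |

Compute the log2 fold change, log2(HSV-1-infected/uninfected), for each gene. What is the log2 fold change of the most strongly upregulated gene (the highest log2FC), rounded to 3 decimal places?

3.870

log2(738.6/62.06) = 3.573  (Cdk2)
log2(2183/879.6) = 1.311  (Hoxa4)
log2(2199/150.4) = 3.870  (Mmp5)
log2(32.37/60.22) = -0.896  (Pax7)
log2(91367/36578) = 1.321  (Cxcl12)
Mmp5 is most strongly upregulated.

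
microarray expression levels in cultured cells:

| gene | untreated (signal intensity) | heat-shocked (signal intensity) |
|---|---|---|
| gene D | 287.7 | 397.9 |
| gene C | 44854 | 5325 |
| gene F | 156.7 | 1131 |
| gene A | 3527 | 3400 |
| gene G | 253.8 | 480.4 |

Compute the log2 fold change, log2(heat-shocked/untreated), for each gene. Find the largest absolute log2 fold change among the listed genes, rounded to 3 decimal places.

3.074

log2(397.9/287.7) = 0.468  (gene D)
log2(5325/44854) = -3.074  (gene C)
log2(1131/156.7) = 2.852  (gene F)
log2(3400/3527) = -0.053  (gene A)
log2(480.4/253.8) = 0.921  (gene G)
The largest magnitude belongs to gene C.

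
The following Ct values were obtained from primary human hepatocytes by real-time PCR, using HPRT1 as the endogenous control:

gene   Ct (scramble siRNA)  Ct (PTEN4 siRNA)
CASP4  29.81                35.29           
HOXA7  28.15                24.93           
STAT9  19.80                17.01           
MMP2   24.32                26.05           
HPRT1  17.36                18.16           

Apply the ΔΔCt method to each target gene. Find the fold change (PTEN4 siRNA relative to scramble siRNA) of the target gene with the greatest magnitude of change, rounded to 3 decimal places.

0.039

CASP4: ΔΔCt = (35.29−18.16) − (29.81−17.36) = 17.13 − 12.45 = 4.68; fold change = 2^-4.68 = 0.039
HOXA7: ΔΔCt = (24.93−18.16) − (28.15−17.36) = 6.77 − 10.79 = -4.02; fold change = 2^4.02 = 16.223
STAT9: ΔΔCt = (17.01−18.16) − (19.80−17.36) = -1.15 − 2.44 = -3.59; fold change = 2^3.59 = 12.042
MMP2: ΔΔCt = (26.05−18.16) − (24.32−17.36) = 7.89 − 6.96 = 0.93; fold change = 2^-0.93 = 0.525
CASP4 has the largest |ΔΔCt| = 4.68.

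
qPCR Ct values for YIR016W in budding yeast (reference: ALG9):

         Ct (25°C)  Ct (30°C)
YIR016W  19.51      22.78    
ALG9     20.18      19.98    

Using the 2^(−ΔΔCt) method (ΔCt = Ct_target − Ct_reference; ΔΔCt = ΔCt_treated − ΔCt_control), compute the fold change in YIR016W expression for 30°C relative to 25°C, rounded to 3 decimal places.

0.090

ΔCt(25°C) = 19.510 − 20.180 = -0.670
ΔCt(30°C) = 22.780 − 19.980 = 2.800
ΔΔCt = 2.800 − (-0.670) = 3.470
Fold change = 2^(−3.470) = 0.0902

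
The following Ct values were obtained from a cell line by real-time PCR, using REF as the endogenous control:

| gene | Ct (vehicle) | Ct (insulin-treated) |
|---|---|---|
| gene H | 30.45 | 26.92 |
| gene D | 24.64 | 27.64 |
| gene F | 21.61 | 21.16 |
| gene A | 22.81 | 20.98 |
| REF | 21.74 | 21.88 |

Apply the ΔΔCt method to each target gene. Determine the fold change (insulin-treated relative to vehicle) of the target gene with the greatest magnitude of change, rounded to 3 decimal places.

gene H: ΔΔCt = (26.92−21.88) − (30.45−21.74) = 5.04 − 8.71 = -3.67; fold change = 2^3.67 = 12.729
gene D: ΔΔCt = (27.64−21.88) − (24.64−21.74) = 5.76 − 2.90 = 2.86; fold change = 2^-2.86 = 0.138
gene F: ΔΔCt = (21.16−21.88) − (21.61−21.74) = -0.72 − (-0.13) = -0.59; fold change = 2^0.59 = 1.505
gene A: ΔΔCt = (20.98−21.88) − (22.81−21.74) = -0.90 − 1.07 = -1.97; fold change = 2^1.97 = 3.918
gene H has the largest |ΔΔCt| = 3.67.

12.729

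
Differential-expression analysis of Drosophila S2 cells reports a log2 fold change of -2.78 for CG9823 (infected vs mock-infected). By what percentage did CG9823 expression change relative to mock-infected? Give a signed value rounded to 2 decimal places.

-85.44%

Fold change = 2^(-2.78) = 0.1456
Percent change = (FC − 1) × 100% = (0.1456 − 1) × 100 = -85.44%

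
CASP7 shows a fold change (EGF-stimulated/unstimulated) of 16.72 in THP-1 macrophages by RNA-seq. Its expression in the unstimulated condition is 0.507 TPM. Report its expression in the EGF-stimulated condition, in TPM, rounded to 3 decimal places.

EGF-stimulated expression = 0.507 × 16.72 = 8.477

8.477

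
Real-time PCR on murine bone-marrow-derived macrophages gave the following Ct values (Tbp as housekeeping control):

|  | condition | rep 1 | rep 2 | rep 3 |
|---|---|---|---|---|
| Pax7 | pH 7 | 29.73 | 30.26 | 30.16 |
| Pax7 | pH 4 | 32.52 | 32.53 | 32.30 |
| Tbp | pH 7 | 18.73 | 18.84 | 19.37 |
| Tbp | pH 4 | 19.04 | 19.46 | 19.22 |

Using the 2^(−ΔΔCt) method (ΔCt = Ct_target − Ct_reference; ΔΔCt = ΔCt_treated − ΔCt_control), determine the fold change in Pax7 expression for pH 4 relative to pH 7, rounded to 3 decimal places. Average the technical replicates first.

Mean Ct: Pax7 pH 7 30.050; Pax7 pH 4 32.450; Tbp pH 7 18.980; Tbp pH 4 19.240
ΔCt(pH 7) = 30.050 − 18.980 = 11.070
ΔCt(pH 4) = 32.450 − 19.240 = 13.210
ΔΔCt = 13.210 − 11.070 = 2.140
Fold change = 2^(−2.140) = 0.2269

0.227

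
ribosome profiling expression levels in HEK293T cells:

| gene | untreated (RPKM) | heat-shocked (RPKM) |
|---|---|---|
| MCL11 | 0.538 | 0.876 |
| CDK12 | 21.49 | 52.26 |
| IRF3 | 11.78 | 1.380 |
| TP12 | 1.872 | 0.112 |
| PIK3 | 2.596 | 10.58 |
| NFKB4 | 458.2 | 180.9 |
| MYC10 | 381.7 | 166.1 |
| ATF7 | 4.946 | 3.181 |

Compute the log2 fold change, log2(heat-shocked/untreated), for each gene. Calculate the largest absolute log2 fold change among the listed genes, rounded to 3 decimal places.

4.063

log2(0.876/0.538) = 0.703  (MCL11)
log2(52.26/21.49) = 1.282  (CDK12)
log2(1.380/11.78) = -3.094  (IRF3)
log2(0.112/1.872) = -4.063  (TP12)
log2(10.58/2.596) = 2.027  (PIK3)
log2(180.9/458.2) = -1.341  (NFKB4)
log2(166.1/381.7) = -1.200  (MYC10)
log2(3.181/4.946) = -0.637  (ATF7)
The largest magnitude belongs to TP12.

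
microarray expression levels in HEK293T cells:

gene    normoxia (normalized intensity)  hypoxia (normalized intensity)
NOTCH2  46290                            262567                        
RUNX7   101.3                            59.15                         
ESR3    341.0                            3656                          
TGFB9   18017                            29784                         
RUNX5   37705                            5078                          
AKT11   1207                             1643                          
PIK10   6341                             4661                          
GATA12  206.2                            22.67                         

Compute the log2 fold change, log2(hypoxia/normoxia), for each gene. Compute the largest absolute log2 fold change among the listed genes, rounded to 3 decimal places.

log2(262567/46290) = 2.504  (NOTCH2)
log2(59.15/101.3) = -0.776  (RUNX7)
log2(3656/341.0) = 3.422  (ESR3)
log2(29784/18017) = 0.725  (TGFB9)
log2(5078/37705) = -2.892  (RUNX5)
log2(1643/1207) = 0.445  (AKT11)
log2(4661/6341) = -0.444  (PIK10)
log2(22.67/206.2) = -3.185  (GATA12)
The largest magnitude belongs to ESR3.

3.422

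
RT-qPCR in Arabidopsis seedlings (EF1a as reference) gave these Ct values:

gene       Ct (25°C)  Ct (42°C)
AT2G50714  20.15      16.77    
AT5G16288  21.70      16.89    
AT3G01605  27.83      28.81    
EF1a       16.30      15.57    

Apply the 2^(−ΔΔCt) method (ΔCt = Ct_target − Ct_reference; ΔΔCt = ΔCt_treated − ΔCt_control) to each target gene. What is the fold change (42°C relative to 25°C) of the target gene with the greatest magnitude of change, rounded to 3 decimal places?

16.912

AT2G50714: ΔΔCt = (16.77−15.57) − (20.15−16.30) = 1.20 − 3.85 = -2.65; fold change = 2^2.65 = 6.277
AT5G16288: ΔΔCt = (16.89−15.57) − (21.70−16.30) = 1.32 − 5.40 = -4.08; fold change = 2^4.08 = 16.912
AT3G01605: ΔΔCt = (28.81−15.57) − (27.83−16.30) = 13.24 − 11.53 = 1.71; fold change = 2^-1.71 = 0.306
AT5G16288 has the largest |ΔΔCt| = 4.08.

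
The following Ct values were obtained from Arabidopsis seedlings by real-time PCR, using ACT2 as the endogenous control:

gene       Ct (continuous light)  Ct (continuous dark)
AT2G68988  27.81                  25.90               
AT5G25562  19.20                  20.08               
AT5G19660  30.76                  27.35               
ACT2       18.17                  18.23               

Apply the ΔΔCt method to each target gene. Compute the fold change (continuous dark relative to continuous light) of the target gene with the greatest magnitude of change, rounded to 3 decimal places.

AT2G68988: ΔΔCt = (25.90−18.23) − (27.81−18.17) = 7.67 − 9.64 = -1.97; fold change = 2^1.97 = 3.918
AT5G25562: ΔΔCt = (20.08−18.23) − (19.20−18.17) = 1.85 − 1.03 = 0.82; fold change = 2^-0.82 = 0.566
AT5G19660: ΔΔCt = (27.35−18.23) − (30.76−18.17) = 9.12 − 12.59 = -3.47; fold change = 2^3.47 = 11.081
AT5G19660 has the largest |ΔΔCt| = 3.47.

11.081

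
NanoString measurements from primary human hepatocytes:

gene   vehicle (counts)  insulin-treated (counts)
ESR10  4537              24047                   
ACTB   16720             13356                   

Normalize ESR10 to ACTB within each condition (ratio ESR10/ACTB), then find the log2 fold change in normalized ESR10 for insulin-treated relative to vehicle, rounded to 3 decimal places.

ESR10/ACTB (vehicle) = 4537 / 16720 = 0.27135
ESR10/ACTB (insulin-treated) = 24047 / 13356 = 1.8005
Fold change = 1.8005 / 0.27135 = 6.6352
log2(6.6352) = 2.7301

2.730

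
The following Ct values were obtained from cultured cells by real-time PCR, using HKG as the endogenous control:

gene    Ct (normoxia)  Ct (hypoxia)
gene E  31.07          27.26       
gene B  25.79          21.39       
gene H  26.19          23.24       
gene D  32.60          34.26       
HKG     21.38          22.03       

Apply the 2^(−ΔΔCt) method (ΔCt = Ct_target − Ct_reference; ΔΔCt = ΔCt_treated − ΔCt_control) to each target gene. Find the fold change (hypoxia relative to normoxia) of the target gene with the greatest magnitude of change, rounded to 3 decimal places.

gene E: ΔΔCt = (27.26−22.03) − (31.07−21.38) = 5.23 − 9.69 = -4.46; fold change = 2^4.46 = 22.009
gene B: ΔΔCt = (21.39−22.03) − (25.79−21.38) = -0.64 − 4.41 = -5.05; fold change = 2^5.05 = 33.128
gene H: ΔΔCt = (23.24−22.03) − (26.19−21.38) = 1.21 − 4.81 = -3.60; fold change = 2^3.60 = 12.126
gene D: ΔΔCt = (34.26−22.03) − (32.60−21.38) = 12.23 − 11.22 = 1.01; fold change = 2^-1.01 = 0.497
gene B has the largest |ΔΔCt| = 5.05.

33.128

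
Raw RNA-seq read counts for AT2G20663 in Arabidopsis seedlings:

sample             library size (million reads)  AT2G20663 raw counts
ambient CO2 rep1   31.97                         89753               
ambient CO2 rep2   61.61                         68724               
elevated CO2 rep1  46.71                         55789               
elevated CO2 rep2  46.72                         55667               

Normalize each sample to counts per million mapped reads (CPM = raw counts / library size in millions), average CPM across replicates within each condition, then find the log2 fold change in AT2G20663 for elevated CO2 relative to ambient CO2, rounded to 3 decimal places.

-0.717

CPM(ambient CO2 rep1) = 89753 / 31.97 = 2807.4132
CPM(ambient CO2 rep2) = 68724 / 61.61 = 1115.4683
CPM(elevated CO2 rep1) = 55789 / 46.71 = 1194.3695
CPM(elevated CO2 rep2) = 55667 / 46.72 = 1191.5026
mean CPM(ambient CO2) = 1961.4407; mean CPM(elevated CO2) = 1192.9360
Fold change = 1192.9360 / 1961.4407 = 0.60819
log2(0.60819) = -0.7174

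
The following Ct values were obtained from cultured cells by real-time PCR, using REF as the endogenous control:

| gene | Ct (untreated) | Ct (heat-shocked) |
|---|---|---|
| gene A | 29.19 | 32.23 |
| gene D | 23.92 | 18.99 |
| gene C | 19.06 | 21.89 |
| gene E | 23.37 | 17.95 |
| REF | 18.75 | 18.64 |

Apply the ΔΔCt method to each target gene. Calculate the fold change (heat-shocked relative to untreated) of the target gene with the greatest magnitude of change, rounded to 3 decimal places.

39.671

gene A: ΔΔCt = (32.23−18.64) − (29.19−18.75) = 13.59 − 10.44 = 3.15; fold change = 2^-3.15 = 0.113
gene D: ΔΔCt = (18.99−18.64) − (23.92−18.75) = 0.35 − 5.17 = -4.82; fold change = 2^4.82 = 28.246
gene C: ΔΔCt = (21.89−18.64) − (19.06−18.75) = 3.25 − 0.31 = 2.94; fold change = 2^-2.94 = 0.130
gene E: ΔΔCt = (17.95−18.64) − (23.37−18.75) = -0.69 − 4.62 = -5.31; fold change = 2^5.31 = 39.671
gene E has the largest |ΔΔCt| = 5.31.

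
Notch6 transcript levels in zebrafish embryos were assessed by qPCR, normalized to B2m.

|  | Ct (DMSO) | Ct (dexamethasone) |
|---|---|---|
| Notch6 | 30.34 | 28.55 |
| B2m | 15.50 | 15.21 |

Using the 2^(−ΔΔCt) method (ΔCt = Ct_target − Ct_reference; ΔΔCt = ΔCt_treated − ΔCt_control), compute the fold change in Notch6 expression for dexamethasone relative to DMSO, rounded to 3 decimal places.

ΔCt(DMSO) = 30.340 − 15.500 = 14.840
ΔCt(dexamethasone) = 28.550 − 15.210 = 13.340
ΔΔCt = 13.340 − 14.840 = -1.500
Fold change = 2^(−(-1.500)) = 2^1.500 = 2.8284

2.828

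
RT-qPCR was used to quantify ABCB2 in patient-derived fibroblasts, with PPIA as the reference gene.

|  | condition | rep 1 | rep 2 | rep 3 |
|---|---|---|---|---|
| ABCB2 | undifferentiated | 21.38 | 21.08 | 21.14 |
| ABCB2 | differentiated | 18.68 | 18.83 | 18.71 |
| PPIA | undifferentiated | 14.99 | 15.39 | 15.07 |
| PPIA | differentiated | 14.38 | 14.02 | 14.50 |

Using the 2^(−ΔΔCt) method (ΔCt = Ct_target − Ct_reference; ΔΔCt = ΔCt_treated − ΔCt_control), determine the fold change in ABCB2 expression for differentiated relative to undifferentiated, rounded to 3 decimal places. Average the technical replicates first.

3.053

Mean Ct: ABCB2 undifferentiated 21.200; ABCB2 differentiated 18.740; PPIA undifferentiated 15.150; PPIA differentiated 14.300
ΔCt(undifferentiated) = 21.200 − 15.150 = 6.050
ΔCt(differentiated) = 18.740 − 14.300 = 4.440
ΔΔCt = 4.440 − 6.050 = -1.610
Fold change = 2^(−(-1.610)) = 2^1.610 = 3.0525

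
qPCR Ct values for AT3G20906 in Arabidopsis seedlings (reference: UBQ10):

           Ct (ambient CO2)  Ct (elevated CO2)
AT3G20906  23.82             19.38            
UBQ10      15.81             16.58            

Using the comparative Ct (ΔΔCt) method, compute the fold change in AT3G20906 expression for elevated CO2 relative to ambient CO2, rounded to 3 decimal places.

ΔCt(ambient CO2) = 23.820 − 15.810 = 8.010
ΔCt(elevated CO2) = 19.380 − 16.580 = 2.800
ΔΔCt = 2.800 − 8.010 = -5.210
Fold change = 2^(−(-5.210)) = 2^5.210 = 37.0140

37.014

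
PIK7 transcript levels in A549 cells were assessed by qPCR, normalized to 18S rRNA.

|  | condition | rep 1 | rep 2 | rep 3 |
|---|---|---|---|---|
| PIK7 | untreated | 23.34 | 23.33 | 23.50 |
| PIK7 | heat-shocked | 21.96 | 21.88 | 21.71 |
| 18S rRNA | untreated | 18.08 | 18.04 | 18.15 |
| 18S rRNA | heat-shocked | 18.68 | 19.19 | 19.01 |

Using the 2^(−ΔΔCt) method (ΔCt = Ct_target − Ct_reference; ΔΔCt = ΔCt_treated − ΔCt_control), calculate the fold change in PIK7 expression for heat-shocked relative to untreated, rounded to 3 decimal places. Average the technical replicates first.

5.315

Mean Ct: PIK7 untreated 23.390; PIK7 heat-shocked 21.850; 18S rRNA untreated 18.090; 18S rRNA heat-shocked 18.960
ΔCt(untreated) = 23.390 − 18.090 = 5.300
ΔCt(heat-shocked) = 21.850 − 18.960 = 2.890
ΔΔCt = 2.890 − 5.300 = -2.410
Fold change = 2^(−(-2.410)) = 2^2.410 = 5.3147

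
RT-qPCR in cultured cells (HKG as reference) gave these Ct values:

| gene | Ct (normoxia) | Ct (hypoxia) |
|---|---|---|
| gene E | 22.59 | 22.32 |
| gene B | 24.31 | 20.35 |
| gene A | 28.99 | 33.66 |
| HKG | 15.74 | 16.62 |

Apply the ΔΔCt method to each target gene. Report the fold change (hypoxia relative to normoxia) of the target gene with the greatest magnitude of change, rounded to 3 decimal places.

gene E: ΔΔCt = (22.32−16.62) − (22.59−15.74) = 5.70 − 6.85 = -1.15; fold change = 2^1.15 = 2.219
gene B: ΔΔCt = (20.35−16.62) − (24.31−15.74) = 3.73 − 8.57 = -4.84; fold change = 2^4.84 = 28.641
gene A: ΔΔCt = (33.66−16.62) − (28.99−15.74) = 17.04 − 13.25 = 3.79; fold change = 2^-3.79 = 0.072
gene B has the largest |ΔΔCt| = 4.84.

28.641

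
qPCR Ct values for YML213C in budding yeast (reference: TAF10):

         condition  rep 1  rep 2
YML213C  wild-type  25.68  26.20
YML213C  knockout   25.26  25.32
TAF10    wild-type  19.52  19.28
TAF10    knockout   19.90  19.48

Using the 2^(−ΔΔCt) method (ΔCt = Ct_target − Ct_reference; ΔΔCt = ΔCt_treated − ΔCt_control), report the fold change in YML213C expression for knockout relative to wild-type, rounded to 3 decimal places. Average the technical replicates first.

Mean Ct: YML213C wild-type 25.940; YML213C knockout 25.290; TAF10 wild-type 19.400; TAF10 knockout 19.690
ΔCt(wild-type) = 25.940 − 19.400 = 6.540
ΔCt(knockout) = 25.290 − 19.690 = 5.600
ΔΔCt = 5.600 − 6.540 = -0.940
Fold change = 2^(−(-0.940)) = 2^0.940 = 1.9185

1.919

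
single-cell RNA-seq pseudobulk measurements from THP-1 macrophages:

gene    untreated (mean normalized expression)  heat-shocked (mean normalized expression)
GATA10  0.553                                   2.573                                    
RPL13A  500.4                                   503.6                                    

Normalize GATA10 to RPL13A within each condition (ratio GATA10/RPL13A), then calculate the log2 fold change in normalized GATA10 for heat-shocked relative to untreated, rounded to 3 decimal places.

2.209

GATA10/RPL13A (untreated) = 0.553 / 500.4 = 0.0011051
GATA10/RPL13A (heat-shocked) = 2.573 / 503.6 = 0.0051092
Fold change = 0.0051092 / 0.0011051 = 4.6232
log2(4.6232) = 2.2089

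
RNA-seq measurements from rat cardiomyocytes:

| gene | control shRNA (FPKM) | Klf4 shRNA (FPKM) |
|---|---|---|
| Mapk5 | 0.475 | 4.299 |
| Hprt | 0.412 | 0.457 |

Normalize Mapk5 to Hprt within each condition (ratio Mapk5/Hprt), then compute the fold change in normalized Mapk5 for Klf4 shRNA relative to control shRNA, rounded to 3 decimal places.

8.159

Mapk5/Hprt (control shRNA) = 0.475 / 0.412 = 1.1529
Mapk5/Hprt (Klf4 shRNA) = 4.299 / 0.457 = 9.407
Fold change = 9.407 / 1.1529 = 8.1593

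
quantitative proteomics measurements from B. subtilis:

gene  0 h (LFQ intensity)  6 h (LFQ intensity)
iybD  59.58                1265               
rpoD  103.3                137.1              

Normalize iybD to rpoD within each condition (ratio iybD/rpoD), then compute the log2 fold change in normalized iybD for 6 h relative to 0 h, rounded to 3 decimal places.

iybD/rpoD (0 h) = 59.58 / 103.3 = 0.57677
iybD/rpoD (6 h) = 1265 / 137.1 = 9.2268
Fold change = 9.2268 / 0.57677 = 15.9975
log2(15.9975) = 3.9998

4.000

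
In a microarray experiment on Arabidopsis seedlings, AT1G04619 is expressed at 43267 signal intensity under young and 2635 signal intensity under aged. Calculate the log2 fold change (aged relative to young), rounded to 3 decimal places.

Fold change = 2635 / 43267 = 0.0609
log2(0.0609) = -4.0374

-4.037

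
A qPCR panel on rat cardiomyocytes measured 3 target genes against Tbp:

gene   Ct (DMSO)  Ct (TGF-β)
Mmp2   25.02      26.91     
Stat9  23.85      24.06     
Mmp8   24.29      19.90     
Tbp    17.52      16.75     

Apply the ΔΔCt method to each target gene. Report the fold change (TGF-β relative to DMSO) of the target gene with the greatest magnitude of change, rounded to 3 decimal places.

12.295

Mmp2: ΔΔCt = (26.91−16.75) − (25.02−17.52) = 10.16 − 7.50 = 2.66; fold change = 2^-2.66 = 0.158
Stat9: ΔΔCt = (24.06−16.75) − (23.85−17.52) = 7.31 − 6.33 = 0.98; fold change = 2^-0.98 = 0.507
Mmp8: ΔΔCt = (19.90−16.75) − (24.29−17.52) = 3.15 − 6.77 = -3.62; fold change = 2^3.62 = 12.295
Mmp8 has the largest |ΔΔCt| = 3.62.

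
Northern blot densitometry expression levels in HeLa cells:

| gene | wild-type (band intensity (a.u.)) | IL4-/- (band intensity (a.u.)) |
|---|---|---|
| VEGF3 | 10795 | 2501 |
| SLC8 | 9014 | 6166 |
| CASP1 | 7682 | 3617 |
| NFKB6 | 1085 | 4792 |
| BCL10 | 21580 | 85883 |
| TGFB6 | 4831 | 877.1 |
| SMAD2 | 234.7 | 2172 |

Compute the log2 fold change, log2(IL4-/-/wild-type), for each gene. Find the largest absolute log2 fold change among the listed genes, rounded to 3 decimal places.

3.210

log2(2501/10795) = -2.110  (VEGF3)
log2(6166/9014) = -0.548  (SLC8)
log2(3617/7682) = -1.087  (CASP1)
log2(4792/1085) = 2.143  (NFKB6)
log2(85883/21580) = 1.993  (BCL10)
log2(877.1/4831) = -2.462  (TGFB6)
log2(2172/234.7) = 3.210  (SMAD2)
The largest magnitude belongs to SMAD2.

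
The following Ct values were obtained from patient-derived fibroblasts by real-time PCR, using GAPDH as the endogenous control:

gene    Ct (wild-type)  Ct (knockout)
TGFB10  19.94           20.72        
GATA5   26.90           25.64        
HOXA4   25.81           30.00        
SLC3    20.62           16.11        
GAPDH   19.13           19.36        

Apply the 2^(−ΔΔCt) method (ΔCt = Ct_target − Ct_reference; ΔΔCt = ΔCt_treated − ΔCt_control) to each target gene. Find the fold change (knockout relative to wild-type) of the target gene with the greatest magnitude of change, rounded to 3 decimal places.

26.723

TGFB10: ΔΔCt = (20.72−19.36) − (19.94−19.13) = 1.36 − 0.81 = 0.55; fold change = 2^-0.55 = 0.683
GATA5: ΔΔCt = (25.64−19.36) − (26.90−19.13) = 6.28 − 7.77 = -1.49; fold change = 2^1.49 = 2.809
HOXA4: ΔΔCt = (30.00−19.36) − (25.81−19.13) = 10.64 − 6.68 = 3.96; fold change = 2^-3.96 = 0.064
SLC3: ΔΔCt = (16.11−19.36) − (20.62−19.13) = -3.25 − 1.49 = -4.74; fold change = 2^4.74 = 26.723
SLC3 has the largest |ΔΔCt| = 4.74.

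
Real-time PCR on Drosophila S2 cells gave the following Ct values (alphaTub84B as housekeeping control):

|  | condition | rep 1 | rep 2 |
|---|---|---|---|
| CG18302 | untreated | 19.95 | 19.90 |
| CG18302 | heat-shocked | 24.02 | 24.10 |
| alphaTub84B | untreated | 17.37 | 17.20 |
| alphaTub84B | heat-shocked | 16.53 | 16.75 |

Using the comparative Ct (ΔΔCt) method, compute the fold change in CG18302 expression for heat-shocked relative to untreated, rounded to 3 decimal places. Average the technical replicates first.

0.036

Mean Ct: CG18302 untreated 19.925; CG18302 heat-shocked 24.060; alphaTub84B untreated 17.285; alphaTub84B heat-shocked 16.640
ΔCt(untreated) = 19.925 − 17.285 = 2.640
ΔCt(heat-shocked) = 24.060 − 16.640 = 7.420
ΔΔCt = 7.420 − 2.640 = 4.780
Fold change = 2^(−4.780) = 0.0364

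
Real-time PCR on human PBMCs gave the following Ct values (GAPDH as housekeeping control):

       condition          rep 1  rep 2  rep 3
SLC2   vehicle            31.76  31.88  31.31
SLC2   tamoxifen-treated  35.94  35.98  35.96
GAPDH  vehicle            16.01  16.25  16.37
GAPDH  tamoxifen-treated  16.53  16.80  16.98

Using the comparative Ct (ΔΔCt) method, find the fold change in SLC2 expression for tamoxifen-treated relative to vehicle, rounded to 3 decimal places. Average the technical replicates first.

0.074

Mean Ct: SLC2 vehicle 31.650; SLC2 tamoxifen-treated 35.960; GAPDH vehicle 16.210; GAPDH tamoxifen-treated 16.770
ΔCt(vehicle) = 31.650 − 16.210 = 15.440
ΔCt(tamoxifen-treated) = 35.960 − 16.770 = 19.190
ΔΔCt = 19.190 − 15.440 = 3.750
Fold change = 2^(−3.750) = 0.0743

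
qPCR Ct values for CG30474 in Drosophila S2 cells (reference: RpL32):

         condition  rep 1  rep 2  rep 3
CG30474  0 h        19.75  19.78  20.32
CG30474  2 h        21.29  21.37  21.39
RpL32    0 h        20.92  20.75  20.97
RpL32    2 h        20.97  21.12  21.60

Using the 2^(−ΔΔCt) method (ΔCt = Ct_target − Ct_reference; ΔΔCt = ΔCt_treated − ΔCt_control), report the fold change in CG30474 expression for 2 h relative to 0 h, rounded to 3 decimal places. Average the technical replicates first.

Mean Ct: CG30474 0 h 19.950; CG30474 2 h 21.350; RpL32 0 h 20.880; RpL32 2 h 21.230
ΔCt(0 h) = 19.950 − 20.880 = -0.930
ΔCt(2 h) = 21.350 − 21.230 = 0.120
ΔΔCt = 0.120 − (-0.930) = 1.050
Fold change = 2^(−1.050) = 0.4830

0.483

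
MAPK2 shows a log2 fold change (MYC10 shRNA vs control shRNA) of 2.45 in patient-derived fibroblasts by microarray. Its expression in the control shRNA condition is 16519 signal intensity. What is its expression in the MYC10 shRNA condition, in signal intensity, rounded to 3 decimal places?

Fold change = 2^(2.45) = 5.4642
MYC10 shRNA expression = 16519 × 5.4642 = 90262.476

90262.476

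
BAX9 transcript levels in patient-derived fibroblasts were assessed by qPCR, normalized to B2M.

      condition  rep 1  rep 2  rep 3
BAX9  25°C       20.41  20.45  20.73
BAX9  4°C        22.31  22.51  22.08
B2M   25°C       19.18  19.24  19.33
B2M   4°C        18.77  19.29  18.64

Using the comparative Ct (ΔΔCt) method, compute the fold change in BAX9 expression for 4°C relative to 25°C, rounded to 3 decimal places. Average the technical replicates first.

Mean Ct: BAX9 25°C 20.530; BAX9 4°C 22.300; B2M 25°C 19.250; B2M 4°C 18.900
ΔCt(25°C) = 20.530 − 19.250 = 1.280
ΔCt(4°C) = 22.300 − 18.900 = 3.400
ΔΔCt = 3.400 − 1.280 = 2.120
Fold change = 2^(−2.120) = 0.2300

0.230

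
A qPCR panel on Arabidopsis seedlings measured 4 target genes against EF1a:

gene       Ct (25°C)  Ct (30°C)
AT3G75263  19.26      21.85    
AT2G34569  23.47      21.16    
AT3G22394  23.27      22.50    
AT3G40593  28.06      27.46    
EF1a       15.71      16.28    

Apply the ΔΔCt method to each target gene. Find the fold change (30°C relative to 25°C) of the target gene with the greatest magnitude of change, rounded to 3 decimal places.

7.362

AT3G75263: ΔΔCt = (21.85−16.28) − (19.26−15.71) = 5.57 − 3.55 = 2.02; fold change = 2^-2.02 = 0.247
AT2G34569: ΔΔCt = (21.16−16.28) − (23.47−15.71) = 4.88 − 7.76 = -2.88; fold change = 2^2.88 = 7.362
AT3G22394: ΔΔCt = (22.50−16.28) − (23.27−15.71) = 6.22 − 7.56 = -1.34; fold change = 2^1.34 = 2.532
AT3G40593: ΔΔCt = (27.46−16.28) − (28.06−15.71) = 11.18 − 12.35 = -1.17; fold change = 2^1.17 = 2.250
AT2G34569 has the largest |ΔΔCt| = 2.88.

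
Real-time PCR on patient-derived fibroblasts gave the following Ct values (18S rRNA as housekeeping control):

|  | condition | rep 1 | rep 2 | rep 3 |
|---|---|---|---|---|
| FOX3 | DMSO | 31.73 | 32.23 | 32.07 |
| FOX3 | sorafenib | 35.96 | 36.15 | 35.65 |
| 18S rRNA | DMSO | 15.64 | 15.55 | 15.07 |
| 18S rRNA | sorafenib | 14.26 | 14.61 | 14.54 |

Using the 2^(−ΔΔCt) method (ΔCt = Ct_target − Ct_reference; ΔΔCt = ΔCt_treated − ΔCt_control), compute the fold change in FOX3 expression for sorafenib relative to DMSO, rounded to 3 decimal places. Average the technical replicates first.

0.034

Mean Ct: FOX3 DMSO 32.010; FOX3 sorafenib 35.920; 18S rRNA DMSO 15.420; 18S rRNA sorafenib 14.470
ΔCt(DMSO) = 32.010 − 15.420 = 16.590
ΔCt(sorafenib) = 35.920 − 14.470 = 21.450
ΔΔCt = 21.450 − 16.590 = 4.860
Fold change = 2^(−4.860) = 0.0344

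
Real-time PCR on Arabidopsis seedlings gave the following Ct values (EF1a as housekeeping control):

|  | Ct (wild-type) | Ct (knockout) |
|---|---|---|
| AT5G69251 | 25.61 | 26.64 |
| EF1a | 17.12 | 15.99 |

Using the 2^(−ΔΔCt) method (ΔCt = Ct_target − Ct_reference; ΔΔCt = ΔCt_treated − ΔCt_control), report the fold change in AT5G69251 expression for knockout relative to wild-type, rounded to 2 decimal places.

ΔCt(wild-type) = 25.610 − 17.120 = 8.490
ΔCt(knockout) = 26.640 − 15.990 = 10.650
ΔΔCt = 10.650 − 8.490 = 2.160
Fold change = 2^(−2.160) = 0.224

0.22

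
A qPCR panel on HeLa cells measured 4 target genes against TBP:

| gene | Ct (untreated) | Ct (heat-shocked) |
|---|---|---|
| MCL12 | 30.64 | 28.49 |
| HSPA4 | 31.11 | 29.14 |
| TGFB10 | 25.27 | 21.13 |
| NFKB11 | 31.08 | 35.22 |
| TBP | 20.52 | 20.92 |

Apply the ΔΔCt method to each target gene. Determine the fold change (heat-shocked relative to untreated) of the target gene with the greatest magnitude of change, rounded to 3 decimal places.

MCL12: ΔΔCt = (28.49−20.92) − (30.64−20.52) = 7.57 − 10.12 = -2.55; fold change = 2^2.55 = 5.856
HSPA4: ΔΔCt = (29.14−20.92) − (31.11−20.52) = 8.22 − 10.59 = -2.37; fold change = 2^2.37 = 5.169
TGFB10: ΔΔCt = (21.13−20.92) − (25.27−20.52) = 0.21 − 4.75 = -4.54; fold change = 2^4.54 = 23.264
NFKB11: ΔΔCt = (35.22−20.92) − (31.08−20.52) = 14.30 − 10.56 = 3.74; fold change = 2^-3.74 = 0.075
TGFB10 has the largest |ΔΔCt| = 4.54.

23.264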